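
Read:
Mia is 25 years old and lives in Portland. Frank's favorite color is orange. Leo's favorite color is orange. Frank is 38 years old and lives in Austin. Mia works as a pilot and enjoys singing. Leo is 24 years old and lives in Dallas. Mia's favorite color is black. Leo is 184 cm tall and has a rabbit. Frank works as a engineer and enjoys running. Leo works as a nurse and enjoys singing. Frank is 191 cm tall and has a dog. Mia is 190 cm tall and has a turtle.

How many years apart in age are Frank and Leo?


38 vs 24, diff = 14

14


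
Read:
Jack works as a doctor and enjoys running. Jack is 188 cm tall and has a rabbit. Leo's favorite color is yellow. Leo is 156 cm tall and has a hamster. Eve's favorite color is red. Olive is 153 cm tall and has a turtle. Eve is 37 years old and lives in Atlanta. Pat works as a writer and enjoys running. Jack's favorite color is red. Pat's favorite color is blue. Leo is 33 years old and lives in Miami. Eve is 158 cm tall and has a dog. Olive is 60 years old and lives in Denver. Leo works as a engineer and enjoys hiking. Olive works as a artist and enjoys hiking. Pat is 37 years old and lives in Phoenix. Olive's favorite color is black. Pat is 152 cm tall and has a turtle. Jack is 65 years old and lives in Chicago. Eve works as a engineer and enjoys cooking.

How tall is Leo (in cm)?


Leo is 156 cm tall

156


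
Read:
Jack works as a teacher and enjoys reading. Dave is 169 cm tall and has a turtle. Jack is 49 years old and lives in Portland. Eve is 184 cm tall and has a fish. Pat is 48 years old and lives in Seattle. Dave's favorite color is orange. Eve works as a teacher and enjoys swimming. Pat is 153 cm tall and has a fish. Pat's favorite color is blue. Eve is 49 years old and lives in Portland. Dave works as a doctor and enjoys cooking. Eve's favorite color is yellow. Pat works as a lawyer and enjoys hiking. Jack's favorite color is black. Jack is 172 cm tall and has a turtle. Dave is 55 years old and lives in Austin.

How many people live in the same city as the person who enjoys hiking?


Person with hobby hiking is Pat, city Seattle. Count = 1

1


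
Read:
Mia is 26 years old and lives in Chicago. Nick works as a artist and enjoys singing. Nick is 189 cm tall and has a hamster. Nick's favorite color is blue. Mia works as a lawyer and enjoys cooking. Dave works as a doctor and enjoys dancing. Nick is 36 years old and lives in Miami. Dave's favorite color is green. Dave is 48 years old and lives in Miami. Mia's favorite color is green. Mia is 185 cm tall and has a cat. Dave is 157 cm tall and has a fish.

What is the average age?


Sum=110, n=3, avg=36.67

36.67


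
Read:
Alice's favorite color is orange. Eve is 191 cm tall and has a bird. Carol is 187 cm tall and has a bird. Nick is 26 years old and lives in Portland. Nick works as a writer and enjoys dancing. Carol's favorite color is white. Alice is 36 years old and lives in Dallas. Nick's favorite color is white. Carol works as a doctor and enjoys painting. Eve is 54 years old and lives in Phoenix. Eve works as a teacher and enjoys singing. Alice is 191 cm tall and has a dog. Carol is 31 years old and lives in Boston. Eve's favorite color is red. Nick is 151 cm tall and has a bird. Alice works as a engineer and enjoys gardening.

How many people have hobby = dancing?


Count: 1

1


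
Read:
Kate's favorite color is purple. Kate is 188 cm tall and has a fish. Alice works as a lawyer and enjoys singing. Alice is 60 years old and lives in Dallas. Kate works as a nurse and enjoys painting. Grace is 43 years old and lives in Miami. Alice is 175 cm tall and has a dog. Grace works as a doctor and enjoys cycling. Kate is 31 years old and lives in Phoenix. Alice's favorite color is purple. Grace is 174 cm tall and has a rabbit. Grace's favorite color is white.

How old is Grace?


Grace is 43 years old

43


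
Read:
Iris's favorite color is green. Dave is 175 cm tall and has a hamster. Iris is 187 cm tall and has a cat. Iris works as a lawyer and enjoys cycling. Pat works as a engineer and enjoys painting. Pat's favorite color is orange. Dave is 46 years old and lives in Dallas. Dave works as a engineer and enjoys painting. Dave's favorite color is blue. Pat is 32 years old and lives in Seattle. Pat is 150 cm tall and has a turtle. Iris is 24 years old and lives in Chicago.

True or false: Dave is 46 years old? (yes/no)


Dave is actually 46. yes

yes


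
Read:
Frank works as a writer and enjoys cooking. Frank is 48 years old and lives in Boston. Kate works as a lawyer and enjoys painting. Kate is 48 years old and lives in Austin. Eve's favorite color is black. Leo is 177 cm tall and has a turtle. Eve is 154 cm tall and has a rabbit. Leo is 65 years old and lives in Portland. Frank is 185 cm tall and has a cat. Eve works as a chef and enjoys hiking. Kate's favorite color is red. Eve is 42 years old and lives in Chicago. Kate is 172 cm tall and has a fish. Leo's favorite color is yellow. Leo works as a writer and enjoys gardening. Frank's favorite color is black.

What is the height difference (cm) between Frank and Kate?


|185 - 172| = 13

13


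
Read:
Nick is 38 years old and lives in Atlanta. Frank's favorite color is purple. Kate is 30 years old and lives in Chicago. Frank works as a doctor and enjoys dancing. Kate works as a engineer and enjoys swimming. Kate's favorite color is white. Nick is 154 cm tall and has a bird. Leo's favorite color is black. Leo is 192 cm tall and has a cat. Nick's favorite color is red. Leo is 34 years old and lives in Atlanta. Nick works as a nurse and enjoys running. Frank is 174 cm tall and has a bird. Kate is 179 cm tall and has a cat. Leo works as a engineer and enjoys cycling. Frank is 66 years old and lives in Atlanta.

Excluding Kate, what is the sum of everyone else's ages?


Sum (excluding Kate): 138

138


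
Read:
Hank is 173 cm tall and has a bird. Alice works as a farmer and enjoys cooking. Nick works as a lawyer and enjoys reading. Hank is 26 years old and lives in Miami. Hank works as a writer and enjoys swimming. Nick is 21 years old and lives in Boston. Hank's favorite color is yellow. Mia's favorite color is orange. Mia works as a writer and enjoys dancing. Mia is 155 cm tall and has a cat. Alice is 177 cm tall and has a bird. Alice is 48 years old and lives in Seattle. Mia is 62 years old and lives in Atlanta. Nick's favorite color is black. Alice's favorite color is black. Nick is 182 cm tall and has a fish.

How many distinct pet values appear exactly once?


Unique pet values: 2

2


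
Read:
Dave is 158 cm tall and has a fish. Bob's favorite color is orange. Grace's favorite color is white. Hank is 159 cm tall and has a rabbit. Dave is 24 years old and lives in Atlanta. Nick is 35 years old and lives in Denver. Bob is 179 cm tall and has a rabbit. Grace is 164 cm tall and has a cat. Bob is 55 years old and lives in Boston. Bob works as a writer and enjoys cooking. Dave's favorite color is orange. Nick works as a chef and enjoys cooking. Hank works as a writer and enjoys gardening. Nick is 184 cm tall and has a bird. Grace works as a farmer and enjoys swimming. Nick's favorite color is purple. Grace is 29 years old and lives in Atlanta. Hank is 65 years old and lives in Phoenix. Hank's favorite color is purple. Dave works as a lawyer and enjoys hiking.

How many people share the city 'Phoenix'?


Count: 1

1


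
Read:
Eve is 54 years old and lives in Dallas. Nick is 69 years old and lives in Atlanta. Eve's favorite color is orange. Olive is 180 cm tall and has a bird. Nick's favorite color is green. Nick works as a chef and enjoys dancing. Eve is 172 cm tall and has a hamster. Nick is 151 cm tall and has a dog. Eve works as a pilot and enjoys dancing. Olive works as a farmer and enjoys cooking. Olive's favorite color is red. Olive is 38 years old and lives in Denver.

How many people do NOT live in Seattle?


Not in Seattle: 3

3


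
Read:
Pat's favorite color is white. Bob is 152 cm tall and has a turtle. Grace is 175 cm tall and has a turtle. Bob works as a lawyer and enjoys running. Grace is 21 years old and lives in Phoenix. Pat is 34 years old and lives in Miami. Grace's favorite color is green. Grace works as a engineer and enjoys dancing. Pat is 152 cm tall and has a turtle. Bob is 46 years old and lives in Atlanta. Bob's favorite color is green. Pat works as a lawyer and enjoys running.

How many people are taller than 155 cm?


Taller than 155: 1

1


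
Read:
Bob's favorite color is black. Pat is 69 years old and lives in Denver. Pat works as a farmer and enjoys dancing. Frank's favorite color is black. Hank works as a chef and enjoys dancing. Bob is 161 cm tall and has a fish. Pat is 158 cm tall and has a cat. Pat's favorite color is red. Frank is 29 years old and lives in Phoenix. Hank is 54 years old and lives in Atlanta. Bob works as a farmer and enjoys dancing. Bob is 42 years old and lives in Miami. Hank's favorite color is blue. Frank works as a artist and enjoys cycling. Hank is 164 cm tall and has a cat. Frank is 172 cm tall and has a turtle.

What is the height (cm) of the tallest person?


Tallest: Frank at 172 cm

172


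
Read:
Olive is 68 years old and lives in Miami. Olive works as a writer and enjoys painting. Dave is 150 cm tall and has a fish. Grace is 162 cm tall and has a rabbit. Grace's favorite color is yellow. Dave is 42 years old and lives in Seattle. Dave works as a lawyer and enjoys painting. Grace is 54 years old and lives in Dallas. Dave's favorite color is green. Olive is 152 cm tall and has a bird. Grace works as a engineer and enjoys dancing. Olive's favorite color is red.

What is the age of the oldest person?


Oldest: Olive at 68

68


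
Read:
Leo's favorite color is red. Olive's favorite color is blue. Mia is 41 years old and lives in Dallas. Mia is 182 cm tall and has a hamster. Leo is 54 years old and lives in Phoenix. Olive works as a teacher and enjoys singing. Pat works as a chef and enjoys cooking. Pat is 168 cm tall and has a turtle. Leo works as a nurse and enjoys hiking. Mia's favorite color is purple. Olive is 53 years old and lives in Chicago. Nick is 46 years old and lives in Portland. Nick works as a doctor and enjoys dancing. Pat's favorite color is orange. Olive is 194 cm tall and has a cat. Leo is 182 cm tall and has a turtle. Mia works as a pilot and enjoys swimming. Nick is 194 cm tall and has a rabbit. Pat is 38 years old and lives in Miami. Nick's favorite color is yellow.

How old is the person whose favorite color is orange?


Person with favorite color=orange is Pat, age 38

38


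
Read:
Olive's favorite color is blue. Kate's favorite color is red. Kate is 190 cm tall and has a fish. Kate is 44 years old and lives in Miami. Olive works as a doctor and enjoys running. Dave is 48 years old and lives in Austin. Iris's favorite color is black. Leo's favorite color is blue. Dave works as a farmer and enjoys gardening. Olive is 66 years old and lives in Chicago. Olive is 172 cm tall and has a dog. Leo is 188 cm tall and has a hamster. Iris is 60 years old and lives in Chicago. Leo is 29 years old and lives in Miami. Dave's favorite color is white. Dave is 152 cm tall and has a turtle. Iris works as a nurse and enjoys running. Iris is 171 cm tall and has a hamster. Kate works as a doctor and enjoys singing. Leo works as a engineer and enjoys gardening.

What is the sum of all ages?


44+29+48+60+66 = 247

247


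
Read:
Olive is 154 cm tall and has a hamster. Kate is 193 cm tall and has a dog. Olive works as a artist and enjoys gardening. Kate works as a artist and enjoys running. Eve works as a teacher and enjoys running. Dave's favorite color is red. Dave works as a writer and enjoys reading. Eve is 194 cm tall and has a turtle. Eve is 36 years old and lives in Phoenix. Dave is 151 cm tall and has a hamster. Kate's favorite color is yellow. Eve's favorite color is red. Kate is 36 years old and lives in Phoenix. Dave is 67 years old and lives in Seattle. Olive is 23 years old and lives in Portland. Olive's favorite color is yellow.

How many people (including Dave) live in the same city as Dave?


Dave lives in Seattle. Count = 1

1


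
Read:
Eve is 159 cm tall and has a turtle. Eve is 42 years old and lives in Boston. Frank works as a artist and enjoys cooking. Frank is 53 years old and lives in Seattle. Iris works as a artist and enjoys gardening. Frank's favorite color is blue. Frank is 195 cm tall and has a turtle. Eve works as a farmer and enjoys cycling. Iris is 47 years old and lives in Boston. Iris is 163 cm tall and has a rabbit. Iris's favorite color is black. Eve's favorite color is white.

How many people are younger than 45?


Filter: 1

1


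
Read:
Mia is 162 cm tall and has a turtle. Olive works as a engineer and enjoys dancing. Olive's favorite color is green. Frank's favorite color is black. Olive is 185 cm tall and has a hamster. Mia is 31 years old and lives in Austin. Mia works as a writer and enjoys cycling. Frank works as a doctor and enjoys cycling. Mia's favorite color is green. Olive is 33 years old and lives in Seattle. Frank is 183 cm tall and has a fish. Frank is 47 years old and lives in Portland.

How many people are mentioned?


People: Frank, Mia, Olive. Count = 3

3


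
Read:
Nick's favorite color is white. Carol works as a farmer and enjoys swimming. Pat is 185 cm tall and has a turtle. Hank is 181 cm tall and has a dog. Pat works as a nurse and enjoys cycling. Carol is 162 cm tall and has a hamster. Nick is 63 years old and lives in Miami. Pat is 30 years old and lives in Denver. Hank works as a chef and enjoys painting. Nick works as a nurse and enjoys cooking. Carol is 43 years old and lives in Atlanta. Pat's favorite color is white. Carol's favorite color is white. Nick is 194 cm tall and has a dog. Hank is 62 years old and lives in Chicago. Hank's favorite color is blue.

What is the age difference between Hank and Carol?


|62 - 43| = 19

19


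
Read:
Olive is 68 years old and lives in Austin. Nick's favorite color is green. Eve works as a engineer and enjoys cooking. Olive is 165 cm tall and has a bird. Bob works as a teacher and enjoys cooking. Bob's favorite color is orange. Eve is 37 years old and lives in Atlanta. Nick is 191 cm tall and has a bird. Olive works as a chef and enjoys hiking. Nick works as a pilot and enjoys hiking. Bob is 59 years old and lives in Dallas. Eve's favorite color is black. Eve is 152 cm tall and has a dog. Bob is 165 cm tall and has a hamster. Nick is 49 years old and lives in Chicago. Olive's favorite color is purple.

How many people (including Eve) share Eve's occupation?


Eve is a engineer. Count = 1

1


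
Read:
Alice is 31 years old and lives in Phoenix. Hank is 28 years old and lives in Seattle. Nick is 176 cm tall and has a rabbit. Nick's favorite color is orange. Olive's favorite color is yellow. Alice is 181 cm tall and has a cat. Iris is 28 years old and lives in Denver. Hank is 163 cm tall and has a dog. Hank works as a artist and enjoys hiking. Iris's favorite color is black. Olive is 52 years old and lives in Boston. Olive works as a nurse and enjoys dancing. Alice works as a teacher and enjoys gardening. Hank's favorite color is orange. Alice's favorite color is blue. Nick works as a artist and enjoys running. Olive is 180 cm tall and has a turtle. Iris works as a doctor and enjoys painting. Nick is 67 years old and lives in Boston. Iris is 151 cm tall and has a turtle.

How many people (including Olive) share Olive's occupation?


Olive is a nurse. Count = 1

1


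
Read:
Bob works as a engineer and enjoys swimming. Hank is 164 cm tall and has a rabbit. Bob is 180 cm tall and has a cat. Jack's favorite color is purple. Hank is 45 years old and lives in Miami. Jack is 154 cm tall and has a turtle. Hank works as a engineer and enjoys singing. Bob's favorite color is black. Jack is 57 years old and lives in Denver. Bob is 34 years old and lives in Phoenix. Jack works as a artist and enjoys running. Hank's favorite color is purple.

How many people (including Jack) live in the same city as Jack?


Jack lives in Denver. Count = 1

1


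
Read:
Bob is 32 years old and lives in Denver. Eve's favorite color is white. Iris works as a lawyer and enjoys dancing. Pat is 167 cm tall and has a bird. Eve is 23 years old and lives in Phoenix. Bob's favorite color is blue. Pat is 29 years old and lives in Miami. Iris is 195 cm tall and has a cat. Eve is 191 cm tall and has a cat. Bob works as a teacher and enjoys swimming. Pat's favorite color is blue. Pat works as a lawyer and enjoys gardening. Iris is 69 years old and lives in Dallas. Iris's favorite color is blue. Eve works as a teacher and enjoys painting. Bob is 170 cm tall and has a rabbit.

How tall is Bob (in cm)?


Bob is 170 cm tall

170


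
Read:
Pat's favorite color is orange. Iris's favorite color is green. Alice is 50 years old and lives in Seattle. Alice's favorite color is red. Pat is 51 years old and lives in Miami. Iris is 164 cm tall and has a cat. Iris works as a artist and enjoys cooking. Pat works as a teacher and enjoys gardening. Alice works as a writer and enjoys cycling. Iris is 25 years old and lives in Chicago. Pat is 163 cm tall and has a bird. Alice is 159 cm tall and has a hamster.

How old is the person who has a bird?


Person with bird is Pat, age 51

51


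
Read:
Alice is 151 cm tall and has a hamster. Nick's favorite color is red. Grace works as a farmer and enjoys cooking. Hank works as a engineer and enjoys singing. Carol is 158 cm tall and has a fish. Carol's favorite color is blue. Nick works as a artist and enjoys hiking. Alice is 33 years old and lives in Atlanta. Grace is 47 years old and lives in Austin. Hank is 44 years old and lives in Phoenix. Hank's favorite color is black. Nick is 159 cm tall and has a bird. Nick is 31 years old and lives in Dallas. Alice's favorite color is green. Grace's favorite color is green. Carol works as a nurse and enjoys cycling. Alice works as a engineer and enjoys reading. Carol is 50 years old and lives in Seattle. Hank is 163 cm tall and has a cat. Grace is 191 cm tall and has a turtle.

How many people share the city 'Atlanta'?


Count: 1

1


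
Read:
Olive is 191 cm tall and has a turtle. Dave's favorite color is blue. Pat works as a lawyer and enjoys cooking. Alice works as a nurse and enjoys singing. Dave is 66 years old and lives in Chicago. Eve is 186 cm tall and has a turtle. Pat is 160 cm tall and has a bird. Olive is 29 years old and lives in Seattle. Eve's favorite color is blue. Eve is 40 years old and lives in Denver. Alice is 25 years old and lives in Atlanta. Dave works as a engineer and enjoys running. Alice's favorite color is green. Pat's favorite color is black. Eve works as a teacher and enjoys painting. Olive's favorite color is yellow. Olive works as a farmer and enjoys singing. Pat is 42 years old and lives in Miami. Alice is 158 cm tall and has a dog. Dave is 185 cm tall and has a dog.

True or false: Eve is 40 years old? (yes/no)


Eve is actually 40. yes

yes


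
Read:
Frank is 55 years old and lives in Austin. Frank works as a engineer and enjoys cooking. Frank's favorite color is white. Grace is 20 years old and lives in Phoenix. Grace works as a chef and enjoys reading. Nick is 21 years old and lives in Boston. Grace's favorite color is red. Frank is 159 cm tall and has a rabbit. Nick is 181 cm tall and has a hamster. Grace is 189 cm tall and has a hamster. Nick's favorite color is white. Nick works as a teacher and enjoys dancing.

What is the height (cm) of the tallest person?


Tallest: Grace at 189 cm

189


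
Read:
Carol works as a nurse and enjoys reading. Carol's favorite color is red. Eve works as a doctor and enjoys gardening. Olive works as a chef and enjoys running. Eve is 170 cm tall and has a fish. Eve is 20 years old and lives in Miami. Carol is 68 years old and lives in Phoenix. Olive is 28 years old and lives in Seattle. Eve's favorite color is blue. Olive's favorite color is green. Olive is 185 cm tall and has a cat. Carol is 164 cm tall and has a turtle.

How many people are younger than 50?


Filter: 2

2


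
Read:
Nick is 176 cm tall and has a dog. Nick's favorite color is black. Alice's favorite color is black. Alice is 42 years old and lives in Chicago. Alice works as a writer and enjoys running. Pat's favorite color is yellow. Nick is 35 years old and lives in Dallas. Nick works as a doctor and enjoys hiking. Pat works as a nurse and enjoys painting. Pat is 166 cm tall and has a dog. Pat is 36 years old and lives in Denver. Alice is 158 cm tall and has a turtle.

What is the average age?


Sum=113, n=3, avg=37.67

37.67


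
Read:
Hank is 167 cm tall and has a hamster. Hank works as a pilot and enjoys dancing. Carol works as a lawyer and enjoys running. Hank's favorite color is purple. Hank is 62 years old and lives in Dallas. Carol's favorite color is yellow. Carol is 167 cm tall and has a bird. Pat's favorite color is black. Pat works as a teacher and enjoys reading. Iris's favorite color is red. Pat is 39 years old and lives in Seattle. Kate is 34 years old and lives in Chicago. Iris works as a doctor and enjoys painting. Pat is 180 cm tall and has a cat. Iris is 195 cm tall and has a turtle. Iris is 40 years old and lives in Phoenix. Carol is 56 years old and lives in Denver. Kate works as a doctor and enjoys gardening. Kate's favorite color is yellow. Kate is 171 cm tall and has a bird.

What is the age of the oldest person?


Oldest: Hank at 62

62


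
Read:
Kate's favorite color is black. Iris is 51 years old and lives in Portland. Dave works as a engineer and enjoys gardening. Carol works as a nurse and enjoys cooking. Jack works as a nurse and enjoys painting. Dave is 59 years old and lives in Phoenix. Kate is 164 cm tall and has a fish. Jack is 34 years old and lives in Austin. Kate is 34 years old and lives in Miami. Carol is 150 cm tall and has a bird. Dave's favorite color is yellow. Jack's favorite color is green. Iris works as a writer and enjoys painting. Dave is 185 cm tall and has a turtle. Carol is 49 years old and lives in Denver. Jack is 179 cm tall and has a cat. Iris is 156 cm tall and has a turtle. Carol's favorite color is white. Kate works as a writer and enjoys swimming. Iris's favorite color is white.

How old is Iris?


Iris is 51 years old

51


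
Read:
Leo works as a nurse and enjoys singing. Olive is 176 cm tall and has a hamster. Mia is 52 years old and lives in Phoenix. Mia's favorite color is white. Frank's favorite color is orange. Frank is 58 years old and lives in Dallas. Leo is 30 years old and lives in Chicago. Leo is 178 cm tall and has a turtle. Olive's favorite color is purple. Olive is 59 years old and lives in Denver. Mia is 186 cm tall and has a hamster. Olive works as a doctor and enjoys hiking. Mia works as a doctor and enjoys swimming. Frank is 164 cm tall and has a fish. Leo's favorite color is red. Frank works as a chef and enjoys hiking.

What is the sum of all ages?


52+58+30+59 = 199

199


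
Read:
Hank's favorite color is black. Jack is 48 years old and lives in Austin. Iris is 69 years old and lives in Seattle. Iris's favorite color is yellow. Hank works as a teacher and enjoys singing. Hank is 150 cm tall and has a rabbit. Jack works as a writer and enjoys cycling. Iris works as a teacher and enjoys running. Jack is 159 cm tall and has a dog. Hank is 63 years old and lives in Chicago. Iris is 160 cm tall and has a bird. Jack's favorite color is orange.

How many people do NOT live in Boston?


Not in Boston: 3

3


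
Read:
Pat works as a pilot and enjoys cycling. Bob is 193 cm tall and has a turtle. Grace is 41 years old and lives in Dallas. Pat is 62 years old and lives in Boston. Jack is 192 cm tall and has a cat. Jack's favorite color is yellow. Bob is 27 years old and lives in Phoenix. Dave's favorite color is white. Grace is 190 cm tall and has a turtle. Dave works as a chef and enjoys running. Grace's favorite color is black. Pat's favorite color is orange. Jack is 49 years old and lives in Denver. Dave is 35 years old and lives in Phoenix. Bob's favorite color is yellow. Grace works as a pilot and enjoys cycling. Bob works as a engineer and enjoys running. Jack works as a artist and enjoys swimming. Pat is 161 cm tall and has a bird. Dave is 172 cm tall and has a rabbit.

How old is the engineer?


The engineer is Bob, age 27

27


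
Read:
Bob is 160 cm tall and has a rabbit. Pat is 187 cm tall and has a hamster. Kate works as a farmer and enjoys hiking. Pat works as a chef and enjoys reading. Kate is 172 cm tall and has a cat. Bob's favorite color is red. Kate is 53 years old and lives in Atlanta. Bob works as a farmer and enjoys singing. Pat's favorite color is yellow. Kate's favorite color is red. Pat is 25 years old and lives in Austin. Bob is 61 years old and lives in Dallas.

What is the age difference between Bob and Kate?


|61 - 53| = 8

8


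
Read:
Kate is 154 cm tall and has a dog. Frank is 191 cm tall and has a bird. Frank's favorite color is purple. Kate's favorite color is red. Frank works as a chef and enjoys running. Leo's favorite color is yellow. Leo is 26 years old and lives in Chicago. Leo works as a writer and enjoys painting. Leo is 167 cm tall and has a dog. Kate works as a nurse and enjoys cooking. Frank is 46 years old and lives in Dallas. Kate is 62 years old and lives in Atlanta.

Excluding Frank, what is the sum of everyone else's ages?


Sum (excluding Frank): 88

88


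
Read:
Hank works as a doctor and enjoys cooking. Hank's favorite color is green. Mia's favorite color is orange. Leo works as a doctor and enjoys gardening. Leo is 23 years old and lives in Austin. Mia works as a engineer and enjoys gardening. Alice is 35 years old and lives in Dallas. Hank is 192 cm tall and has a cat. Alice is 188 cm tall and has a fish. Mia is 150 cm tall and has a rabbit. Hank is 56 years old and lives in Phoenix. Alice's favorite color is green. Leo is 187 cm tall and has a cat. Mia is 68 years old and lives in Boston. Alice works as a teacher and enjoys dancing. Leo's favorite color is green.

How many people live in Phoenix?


Count in Phoenix: 1

1


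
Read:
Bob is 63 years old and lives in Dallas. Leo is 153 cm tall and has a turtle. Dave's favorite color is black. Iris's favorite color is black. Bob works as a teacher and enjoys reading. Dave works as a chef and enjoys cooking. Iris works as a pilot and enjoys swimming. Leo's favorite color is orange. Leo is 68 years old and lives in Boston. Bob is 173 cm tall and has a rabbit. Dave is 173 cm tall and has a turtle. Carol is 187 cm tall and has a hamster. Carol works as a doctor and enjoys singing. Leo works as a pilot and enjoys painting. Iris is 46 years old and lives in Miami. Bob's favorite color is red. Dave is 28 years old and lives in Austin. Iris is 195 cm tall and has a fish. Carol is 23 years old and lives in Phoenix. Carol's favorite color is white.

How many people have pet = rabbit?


Count: 1

1


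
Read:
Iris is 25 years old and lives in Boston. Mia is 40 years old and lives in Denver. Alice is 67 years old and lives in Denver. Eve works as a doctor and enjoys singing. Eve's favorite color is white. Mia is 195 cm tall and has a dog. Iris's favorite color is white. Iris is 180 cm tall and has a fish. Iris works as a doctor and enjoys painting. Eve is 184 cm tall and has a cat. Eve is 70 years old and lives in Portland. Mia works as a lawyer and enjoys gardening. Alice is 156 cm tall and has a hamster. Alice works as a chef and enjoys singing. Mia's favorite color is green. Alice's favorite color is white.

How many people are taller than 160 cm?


Taller than 160: 3

3


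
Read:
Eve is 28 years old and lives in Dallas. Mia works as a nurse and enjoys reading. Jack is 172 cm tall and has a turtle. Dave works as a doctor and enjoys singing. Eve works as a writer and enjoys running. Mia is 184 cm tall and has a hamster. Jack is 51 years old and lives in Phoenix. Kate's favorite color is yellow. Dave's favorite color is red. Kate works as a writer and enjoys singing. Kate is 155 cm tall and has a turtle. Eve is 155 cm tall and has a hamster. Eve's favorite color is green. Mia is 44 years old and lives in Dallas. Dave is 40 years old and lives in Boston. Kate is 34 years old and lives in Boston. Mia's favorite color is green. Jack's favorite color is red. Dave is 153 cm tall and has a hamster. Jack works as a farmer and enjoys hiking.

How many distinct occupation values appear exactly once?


Unique occupation values: 3

3


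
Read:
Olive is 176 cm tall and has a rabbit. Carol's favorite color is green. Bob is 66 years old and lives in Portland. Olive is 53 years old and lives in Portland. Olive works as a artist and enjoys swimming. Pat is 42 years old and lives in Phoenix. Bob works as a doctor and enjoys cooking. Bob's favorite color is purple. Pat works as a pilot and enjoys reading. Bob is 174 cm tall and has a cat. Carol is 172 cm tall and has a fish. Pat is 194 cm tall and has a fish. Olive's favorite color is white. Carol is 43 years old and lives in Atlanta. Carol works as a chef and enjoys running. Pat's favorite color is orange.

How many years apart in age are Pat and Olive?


42 vs 53, diff = 11

11


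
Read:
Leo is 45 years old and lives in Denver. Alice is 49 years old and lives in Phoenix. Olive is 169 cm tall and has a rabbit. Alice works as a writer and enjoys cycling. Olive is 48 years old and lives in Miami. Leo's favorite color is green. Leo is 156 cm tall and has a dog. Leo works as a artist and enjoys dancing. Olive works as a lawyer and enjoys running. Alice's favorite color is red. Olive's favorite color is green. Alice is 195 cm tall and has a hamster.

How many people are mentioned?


People: Leo, Alice, Olive. Count = 3

3


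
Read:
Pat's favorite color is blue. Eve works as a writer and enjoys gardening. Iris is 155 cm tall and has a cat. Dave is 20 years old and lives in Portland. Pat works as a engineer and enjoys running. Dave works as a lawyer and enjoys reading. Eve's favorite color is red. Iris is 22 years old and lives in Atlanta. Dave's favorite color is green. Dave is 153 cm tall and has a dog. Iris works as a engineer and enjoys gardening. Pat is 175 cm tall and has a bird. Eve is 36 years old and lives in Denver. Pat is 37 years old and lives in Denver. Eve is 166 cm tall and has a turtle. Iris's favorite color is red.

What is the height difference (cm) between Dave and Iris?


|153 - 155| = 2

2


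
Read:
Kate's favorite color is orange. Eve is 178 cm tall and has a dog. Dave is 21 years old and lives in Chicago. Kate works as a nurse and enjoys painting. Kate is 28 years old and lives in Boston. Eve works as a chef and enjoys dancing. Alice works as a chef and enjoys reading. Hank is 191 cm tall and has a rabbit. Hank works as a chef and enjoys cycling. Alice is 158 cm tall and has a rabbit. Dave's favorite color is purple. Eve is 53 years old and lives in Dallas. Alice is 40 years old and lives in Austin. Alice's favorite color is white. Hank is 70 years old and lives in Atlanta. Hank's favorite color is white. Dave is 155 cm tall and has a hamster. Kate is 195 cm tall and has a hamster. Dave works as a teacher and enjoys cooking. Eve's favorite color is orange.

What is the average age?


Sum=212, n=5, avg=42.4

42.4


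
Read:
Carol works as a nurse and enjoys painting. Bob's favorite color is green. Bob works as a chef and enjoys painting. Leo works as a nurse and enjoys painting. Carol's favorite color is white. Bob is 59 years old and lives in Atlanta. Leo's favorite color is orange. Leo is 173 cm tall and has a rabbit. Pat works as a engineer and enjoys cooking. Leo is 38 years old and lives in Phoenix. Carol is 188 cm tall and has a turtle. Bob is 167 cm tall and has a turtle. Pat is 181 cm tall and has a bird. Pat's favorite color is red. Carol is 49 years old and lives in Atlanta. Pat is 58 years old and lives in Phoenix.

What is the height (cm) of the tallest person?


Tallest: Carol at 188 cm

188


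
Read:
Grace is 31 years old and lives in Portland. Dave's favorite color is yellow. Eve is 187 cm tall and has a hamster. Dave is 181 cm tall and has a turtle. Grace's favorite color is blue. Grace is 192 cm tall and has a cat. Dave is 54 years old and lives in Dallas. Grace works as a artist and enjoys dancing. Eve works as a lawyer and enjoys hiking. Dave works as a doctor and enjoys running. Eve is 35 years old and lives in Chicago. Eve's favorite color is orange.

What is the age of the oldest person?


Oldest: Dave at 54

54


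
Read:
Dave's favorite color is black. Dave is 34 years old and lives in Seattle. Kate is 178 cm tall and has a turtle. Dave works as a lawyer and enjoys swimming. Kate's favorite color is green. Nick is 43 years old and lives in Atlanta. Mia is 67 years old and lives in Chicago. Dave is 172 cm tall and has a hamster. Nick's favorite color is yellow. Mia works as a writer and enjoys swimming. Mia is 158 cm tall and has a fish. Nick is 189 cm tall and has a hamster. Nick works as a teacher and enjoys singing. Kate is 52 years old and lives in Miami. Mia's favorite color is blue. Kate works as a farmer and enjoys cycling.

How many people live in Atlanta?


Count in Atlanta: 1

1


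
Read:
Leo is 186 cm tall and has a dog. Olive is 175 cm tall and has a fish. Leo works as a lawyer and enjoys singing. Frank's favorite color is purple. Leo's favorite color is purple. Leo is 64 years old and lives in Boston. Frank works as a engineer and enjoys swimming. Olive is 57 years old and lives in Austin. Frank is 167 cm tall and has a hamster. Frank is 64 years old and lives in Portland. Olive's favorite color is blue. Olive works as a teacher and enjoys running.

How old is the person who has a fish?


Person with fish is Olive, age 57

57


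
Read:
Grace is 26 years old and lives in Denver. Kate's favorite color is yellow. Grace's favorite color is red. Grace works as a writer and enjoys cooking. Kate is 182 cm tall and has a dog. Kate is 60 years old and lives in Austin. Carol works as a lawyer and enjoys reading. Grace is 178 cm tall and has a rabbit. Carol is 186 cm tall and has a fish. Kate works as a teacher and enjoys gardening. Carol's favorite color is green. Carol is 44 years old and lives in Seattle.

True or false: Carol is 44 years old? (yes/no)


Carol is actually 44. yes

yes


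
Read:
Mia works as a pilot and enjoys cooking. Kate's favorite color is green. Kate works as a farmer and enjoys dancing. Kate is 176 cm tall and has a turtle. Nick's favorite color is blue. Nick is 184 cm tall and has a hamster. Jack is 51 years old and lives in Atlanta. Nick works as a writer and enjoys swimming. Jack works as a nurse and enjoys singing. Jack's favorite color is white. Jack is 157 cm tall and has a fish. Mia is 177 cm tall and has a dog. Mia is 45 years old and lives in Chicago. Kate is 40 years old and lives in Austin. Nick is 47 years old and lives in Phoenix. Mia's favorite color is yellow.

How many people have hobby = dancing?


Count: 1

1


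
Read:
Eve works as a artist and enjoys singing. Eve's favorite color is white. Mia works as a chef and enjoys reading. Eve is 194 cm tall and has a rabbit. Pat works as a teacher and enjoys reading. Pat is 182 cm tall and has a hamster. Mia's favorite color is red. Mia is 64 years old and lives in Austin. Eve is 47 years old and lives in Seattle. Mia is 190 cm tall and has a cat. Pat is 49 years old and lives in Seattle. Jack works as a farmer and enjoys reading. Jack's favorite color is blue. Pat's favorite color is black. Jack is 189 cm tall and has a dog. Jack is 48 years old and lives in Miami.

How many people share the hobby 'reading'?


Count: 3

3


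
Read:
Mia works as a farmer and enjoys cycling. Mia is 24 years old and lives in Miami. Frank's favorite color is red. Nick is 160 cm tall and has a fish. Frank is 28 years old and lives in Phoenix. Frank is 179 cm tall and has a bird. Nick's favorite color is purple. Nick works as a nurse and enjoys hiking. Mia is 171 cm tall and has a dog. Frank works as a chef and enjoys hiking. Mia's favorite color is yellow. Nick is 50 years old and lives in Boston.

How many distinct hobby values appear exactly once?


Unique hobby values: 1

1


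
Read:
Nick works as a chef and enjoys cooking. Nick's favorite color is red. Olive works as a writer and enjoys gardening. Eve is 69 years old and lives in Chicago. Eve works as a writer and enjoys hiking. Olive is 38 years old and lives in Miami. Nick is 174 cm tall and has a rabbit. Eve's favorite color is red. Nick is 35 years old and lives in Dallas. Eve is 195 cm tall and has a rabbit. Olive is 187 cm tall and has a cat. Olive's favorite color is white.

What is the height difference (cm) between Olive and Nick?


|187 - 174| = 13

13


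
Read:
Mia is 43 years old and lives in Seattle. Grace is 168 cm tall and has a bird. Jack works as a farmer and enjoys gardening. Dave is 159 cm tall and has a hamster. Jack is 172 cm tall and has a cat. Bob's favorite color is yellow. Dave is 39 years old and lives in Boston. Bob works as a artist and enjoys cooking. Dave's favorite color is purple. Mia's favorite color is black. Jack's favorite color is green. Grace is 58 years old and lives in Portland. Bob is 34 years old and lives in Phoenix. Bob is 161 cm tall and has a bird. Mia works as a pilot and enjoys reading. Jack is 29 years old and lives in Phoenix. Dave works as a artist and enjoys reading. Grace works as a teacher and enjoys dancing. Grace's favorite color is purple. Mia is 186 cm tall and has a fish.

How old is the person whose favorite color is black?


Person with favorite color=black is Mia, age 43

43


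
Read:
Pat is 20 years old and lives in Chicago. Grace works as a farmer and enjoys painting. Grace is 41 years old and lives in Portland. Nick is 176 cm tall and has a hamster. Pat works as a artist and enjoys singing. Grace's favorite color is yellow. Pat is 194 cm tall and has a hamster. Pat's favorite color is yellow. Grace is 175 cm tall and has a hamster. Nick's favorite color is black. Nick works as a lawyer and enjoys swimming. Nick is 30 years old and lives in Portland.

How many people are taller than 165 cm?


Taller than 165: 3

3


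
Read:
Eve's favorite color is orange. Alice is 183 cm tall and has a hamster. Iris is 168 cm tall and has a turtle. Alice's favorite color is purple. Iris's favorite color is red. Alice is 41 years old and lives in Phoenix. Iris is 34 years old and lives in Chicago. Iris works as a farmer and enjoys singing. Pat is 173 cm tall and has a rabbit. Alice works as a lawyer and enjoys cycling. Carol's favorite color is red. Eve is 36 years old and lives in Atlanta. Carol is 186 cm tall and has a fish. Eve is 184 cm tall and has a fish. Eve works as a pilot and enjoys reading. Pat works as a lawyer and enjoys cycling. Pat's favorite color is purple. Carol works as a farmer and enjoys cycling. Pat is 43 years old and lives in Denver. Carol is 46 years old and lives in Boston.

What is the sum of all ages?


34+46+36+43+41 = 200

200


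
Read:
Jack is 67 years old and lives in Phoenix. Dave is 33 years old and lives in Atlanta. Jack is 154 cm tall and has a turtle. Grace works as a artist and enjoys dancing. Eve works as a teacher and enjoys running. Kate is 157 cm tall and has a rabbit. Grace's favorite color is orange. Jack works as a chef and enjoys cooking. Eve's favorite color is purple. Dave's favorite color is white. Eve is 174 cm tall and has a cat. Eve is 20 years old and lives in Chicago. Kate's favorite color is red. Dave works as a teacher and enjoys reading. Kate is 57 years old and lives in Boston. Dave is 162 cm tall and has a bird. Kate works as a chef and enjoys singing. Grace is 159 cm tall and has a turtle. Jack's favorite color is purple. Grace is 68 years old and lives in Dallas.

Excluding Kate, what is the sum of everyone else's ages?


Sum (excluding Kate): 188

188


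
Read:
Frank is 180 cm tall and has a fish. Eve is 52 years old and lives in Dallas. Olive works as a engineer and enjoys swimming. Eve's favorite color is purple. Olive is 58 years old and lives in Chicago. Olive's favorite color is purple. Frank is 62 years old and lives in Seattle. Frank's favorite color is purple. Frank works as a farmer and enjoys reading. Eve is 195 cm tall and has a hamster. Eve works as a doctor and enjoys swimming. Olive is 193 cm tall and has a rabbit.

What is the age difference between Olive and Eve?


|58 - 52| = 6

6
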